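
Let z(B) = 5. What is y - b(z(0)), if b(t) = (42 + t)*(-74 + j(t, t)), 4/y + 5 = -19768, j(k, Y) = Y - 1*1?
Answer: 65053166/19773 ≈ 3290.0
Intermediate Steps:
j(k, Y) = -1 + Y (j(k, Y) = Y - 1 = -1 + Y)
y = -4/19773 (y = 4/(-5 - 19768) = 4/(-19773) = 4*(-1/19773) = -4/19773 ≈ -0.00020230)
b(t) = (-75 + t)*(42 + t) (b(t) = (42 + t)*(-74 + (-1 + t)) = (42 + t)*(-75 + t) = (-75 + t)*(42 + t))
y - b(z(0)) = -4/19773 - (-3150 + 5² - 33*5) = -4/19773 - (-3150 + 25 - 165) = -4/19773 - 1*(-3290) = -4/19773 + 3290 = 65053166/19773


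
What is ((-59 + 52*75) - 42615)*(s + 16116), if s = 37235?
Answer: -2068631674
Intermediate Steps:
((-59 + 52*75) - 42615)*(s + 16116) = ((-59 + 52*75) - 42615)*(37235 + 16116) = ((-59 + 3900) - 42615)*53351 = (3841 - 42615)*53351 = -38774*53351 = -2068631674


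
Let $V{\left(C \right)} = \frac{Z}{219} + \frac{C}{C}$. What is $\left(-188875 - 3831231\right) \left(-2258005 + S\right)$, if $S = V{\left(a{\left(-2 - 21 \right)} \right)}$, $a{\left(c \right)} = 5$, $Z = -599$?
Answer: $\frac{1987956386868350}{219} \approx 9.0774 \cdot 10^{12}$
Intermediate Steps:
$V{\left(C \right)} = - \frac{380}{219}$ ($V{\left(C \right)} = - \frac{599}{219} + \frac{C}{C} = \left(-599\right) \frac{1}{219} + 1 = - \frac{599}{219} + 1 = - \frac{380}{219}$)
$S = - \frac{380}{219} \approx -1.7352$
$\left(-188875 - 3831231\right) \left(-2258005 + S\right) = \left(-188875 - 3831231\right) \left(-2258005 - \frac{380}{219}\right) = \left(-188875 - 3831231\right) \left(- \frac{494503475}{219}\right) = \left(-4020106\right) \left(- \frac{494503475}{219}\right) = \frac{1987956386868350}{219}$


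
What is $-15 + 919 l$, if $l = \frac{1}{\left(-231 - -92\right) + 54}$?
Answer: $- \frac{2194}{85} \approx -25.812$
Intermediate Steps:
$l = - \frac{1}{85}$ ($l = \frac{1}{\left(-231 + 92\right) + 54} = \frac{1}{-139 + 54} = \frac{1}{-85} = - \frac{1}{85} \approx -0.011765$)
$-15 + 919 l = -15 + 919 \left(- \frac{1}{85}\right) = -15 - \frac{919}{85} = - \frac{2194}{85}$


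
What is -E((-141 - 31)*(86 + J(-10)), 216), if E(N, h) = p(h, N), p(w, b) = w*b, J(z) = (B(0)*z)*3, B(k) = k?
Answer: 3195072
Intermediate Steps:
J(z) = 0 (J(z) = (0*z)*3 = 0*3 = 0)
p(w, b) = b*w
E(N, h) = N*h
-E((-141 - 31)*(86 + J(-10)), 216) = -(-141 - 31)*(86 + 0)*216 = -(-172*86)*216 = -(-14792)*216 = -1*(-3195072) = 3195072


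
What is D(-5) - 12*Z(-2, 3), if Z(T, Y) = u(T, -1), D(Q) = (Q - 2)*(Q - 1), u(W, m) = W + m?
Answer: 78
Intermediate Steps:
D(Q) = (-1 + Q)*(-2 + Q) (D(Q) = (-2 + Q)*(-1 + Q) = (-1 + Q)*(-2 + Q))
Z(T, Y) = -1 + T (Z(T, Y) = T - 1 = -1 + T)
D(-5) - 12*Z(-2, 3) = (2 + (-5)² - 3*(-5)) - 12*(-1 - 2) = (2 + 25 + 15) - 12*(-3) = 42 + 36 = 78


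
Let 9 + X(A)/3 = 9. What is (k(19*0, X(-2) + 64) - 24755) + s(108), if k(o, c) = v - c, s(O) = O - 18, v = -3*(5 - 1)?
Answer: -24741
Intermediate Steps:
v = -12 (v = -3*4 = -12)
X(A) = 0 (X(A) = -27 + 3*9 = -27 + 27 = 0)
s(O) = -18 + O
k(o, c) = -12 - c
(k(19*0, X(-2) + 64) - 24755) + s(108) = ((-12 - (0 + 64)) - 24755) + (-18 + 108) = ((-12 - 1*64) - 24755) + 90 = ((-12 - 64) - 24755) + 90 = (-76 - 24755) + 90 = -24831 + 90 = -24741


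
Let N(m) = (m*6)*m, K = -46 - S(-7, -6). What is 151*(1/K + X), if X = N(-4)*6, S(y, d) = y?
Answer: 3391913/39 ≈ 86972.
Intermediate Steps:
K = -39 (K = -46 - 1*(-7) = -46 + 7 = -39)
N(m) = 6*m**2 (N(m) = (6*m)*m = 6*m**2)
X = 576 (X = (6*(-4)**2)*6 = (6*16)*6 = 96*6 = 576)
151*(1/K + X) = 151*(1/(-39) + 576) = 151*(-1/39 + 576) = 151*(22463/39) = 3391913/39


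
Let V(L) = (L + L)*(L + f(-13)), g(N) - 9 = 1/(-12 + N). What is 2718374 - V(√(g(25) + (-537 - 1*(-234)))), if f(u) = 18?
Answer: 35346504/13 - 36*I*√49673/13 ≈ 2.719e+6 - 617.19*I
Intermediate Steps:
g(N) = 9 + 1/(-12 + N)
V(L) = 2*L*(18 + L) (V(L) = (L + L)*(L + 18) = (2*L)*(18 + L) = 2*L*(18 + L))
2718374 - V(√(g(25) + (-537 - 1*(-234)))) = 2718374 - 2*√((-107 + 9*25)/(-12 + 25) + (-537 - 1*(-234)))*(18 + √((-107 + 9*25)/(-12 + 25) + (-537 - 1*(-234)))) = 2718374 - 2*√((-107 + 225)/13 + (-537 + 234))*(18 + √((-107 + 225)/13 + (-537 + 234))) = 2718374 - 2*√((1/13)*118 - 303)*(18 + √((1/13)*118 - 303)) = 2718374 - 2*√(118/13 - 303)*(18 + √(118/13 - 303)) = 2718374 - 2*√(-3821/13)*(18 + √(-3821/13)) = 2718374 - 2*I*√49673/13*(18 + I*√49673/13) = 2718374 - 2*I*√49673*(18 + I*√49673/13)/13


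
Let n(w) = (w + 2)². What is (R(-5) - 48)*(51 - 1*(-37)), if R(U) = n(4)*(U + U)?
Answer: -35904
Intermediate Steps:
n(w) = (2 + w)²
R(U) = 72*U (R(U) = (2 + 4)²*(U + U) = 6²*(2*U) = 36*(2*U) = 72*U)
(R(-5) - 48)*(51 - 1*(-37)) = (72*(-5) - 48)*(51 - 1*(-37)) = (-360 - 48)*(51 + 37) = -408*88 = -35904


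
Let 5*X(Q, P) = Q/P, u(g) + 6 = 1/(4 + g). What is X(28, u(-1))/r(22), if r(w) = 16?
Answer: -21/340 ≈ -0.061765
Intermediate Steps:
u(g) = -6 + 1/(4 + g)
X(Q, P) = Q/(5*P) (X(Q, P) = (Q/P)/5 = Q/(5*P))
X(28, u(-1))/r(22) = ((1/5)*28/((-23 - 6*(-1))/(4 - 1)))/16 = ((1/5)*28/((-23 + 6)/3))*(1/16) = ((1/5)*28/((1/3)*(-17)))*(1/16) = ((1/5)*28/(-17/3))*(1/16) = ((1/5)*28*(-3/17))*(1/16) = -84/85*1/16 = -21/340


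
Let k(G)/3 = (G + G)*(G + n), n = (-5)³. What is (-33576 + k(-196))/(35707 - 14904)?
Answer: 343920/20803 ≈ 16.532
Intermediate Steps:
n = -125
k(G) = 6*G*(-125 + G) (k(G) = 3*((G + G)*(G - 125)) = 3*((2*G)*(-125 + G)) = 3*(2*G*(-125 + G)) = 6*G*(-125 + G))
(-33576 + k(-196))/(35707 - 14904) = (-33576 + 6*(-196)*(-125 - 196))/(35707 - 14904) = (-33576 + 6*(-196)*(-321))/20803 = (-33576 + 377496)*(1/20803) = 343920*(1/20803) = 343920/20803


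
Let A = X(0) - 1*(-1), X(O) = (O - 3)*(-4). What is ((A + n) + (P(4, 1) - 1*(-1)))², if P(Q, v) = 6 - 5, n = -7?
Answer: 64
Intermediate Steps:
P(Q, v) = 1
X(O) = 12 - 4*O (X(O) = (-3 + O)*(-4) = 12 - 4*O)
A = 13 (A = (12 - 4*0) - 1*(-1) = (12 + 0) + 1 = 12 + 1 = 13)
((A + n) + (P(4, 1) - 1*(-1)))² = ((13 - 7) + (1 - 1*(-1)))² = (6 + (1 + 1))² = (6 + 2)² = 8² = 64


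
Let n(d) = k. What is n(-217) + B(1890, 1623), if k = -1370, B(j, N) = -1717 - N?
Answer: -4710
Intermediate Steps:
n(d) = -1370
n(-217) + B(1890, 1623) = -1370 + (-1717 - 1*1623) = -1370 + (-1717 - 1623) = -1370 - 3340 = -4710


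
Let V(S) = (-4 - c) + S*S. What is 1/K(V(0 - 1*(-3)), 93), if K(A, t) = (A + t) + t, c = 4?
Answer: 1/187 ≈ 0.0053476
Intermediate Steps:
V(S) = -8 + S² (V(S) = (-4 - 1*4) + S*S = (-4 - 4) + S² = -8 + S²)
K(A, t) = A + 2*t
1/K(V(0 - 1*(-3)), 93) = 1/((-8 + (0 - 1*(-3))²) + 2*93) = 1/((-8 + (0 + 3)²) + 186) = 1/((-8 + 3²) + 186) = 1/((-8 + 9) + 186) = 1/(1 + 186) = 1/187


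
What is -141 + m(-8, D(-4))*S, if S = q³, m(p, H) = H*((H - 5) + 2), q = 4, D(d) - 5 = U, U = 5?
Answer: 4339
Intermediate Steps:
D(d) = 10 (D(d) = 5 + 5 = 10)
m(p, H) = H*(-3 + H) (m(p, H) = H*((-5 + H) + 2) = H*(-3 + H))
S = 64 (S = 4³ = 64)
-141 + m(-8, D(-4))*S = -141 + (10*(-3 + 10))*64 = -141 + (10*7)*64 = -141 + 70*64 = -141 + 4480 = 4339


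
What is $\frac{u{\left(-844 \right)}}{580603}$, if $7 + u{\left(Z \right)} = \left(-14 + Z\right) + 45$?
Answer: $- \frac{820}{580603} \approx -0.0014123$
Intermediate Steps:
$u{\left(Z \right)} = 24 + Z$ ($u{\left(Z \right)} = -7 + \left(\left(-14 + Z\right) + 45\right) = -7 + \left(31 + Z\right) = 24 + Z$)
$\frac{u{\left(-844 \right)}}{580603} = \frac{24 - 844}{580603} = \left(-820\right) \frac{1}{580603} = - \frac{820}{580603}$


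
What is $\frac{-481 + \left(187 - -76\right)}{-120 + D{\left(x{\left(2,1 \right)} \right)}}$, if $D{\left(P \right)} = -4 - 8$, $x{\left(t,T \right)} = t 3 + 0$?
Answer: $\frac{109}{66} \approx 1.6515$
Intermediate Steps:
$x{\left(t,T \right)} = 3 t$ ($x{\left(t,T \right)} = 3 t + 0 = 3 t$)
$D{\left(P \right)} = -12$ ($D{\left(P \right)} = -4 - 8 = -12$)
$\frac{-481 + \left(187 - -76\right)}{-120 + D{\left(x{\left(2,1 \right)} \right)}} = \frac{-481 + \left(187 - -76\right)}{-120 - 12} = \frac{-481 + \left(187 + 76\right)}{-132} = \left(-481 + 263\right) \left(- \frac{1}{132}\right) = \left(-218\right) \left(- \frac{1}{132}\right) = \frac{109}{66}$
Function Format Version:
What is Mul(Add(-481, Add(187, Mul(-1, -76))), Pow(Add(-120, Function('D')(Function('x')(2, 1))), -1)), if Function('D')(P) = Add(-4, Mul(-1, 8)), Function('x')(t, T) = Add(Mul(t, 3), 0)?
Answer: Rational(109, 66) ≈ 1.6515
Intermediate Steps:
Function('x')(t, T) = Mul(3, t) (Function('x')(t, T) = Add(Mul(3, t), 0) = Mul(3, t))
Function('D')(P) = -12 (Function('D')(P) = Add(-4, -8) = -12)
Mul(Add(-481, Add(187, Mul(-1, -76))), Pow(Add(-120, Function('D')(Function('x')(2, 1))), -1)) = Mul(Add(-481, Add(187, Mul(-1, -76))), Pow(Add(-120, -12), -1)) = Mul(Add(-481, Add(187, 76)), Pow(-132, -1)) = Mul(Add(-481, 263), Rational(-1, 132)) = Mul(-218, Rational(-1, 132)) = Rational(109, 66)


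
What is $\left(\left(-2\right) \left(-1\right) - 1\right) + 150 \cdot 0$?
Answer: $1$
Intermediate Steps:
$\left(\left(-2\right) \left(-1\right) - 1\right) + 150 \cdot 0 = \left(2 - 1\right) + 0 = 1 + 0 = 1$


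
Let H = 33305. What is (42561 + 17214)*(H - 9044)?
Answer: 1450201275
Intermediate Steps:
(42561 + 17214)*(H - 9044) = (42561 + 17214)*(33305 - 9044) = 59775*24261 = 1450201275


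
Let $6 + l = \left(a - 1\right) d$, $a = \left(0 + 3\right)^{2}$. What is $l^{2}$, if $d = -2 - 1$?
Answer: $900$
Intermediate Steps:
$a = 9$ ($a = 3^{2} = 9$)
$d = -3$
$l = -30$ ($l = -6 + \left(9 - 1\right) \left(-3\right) = -6 + 8 \left(-3\right) = -6 - 24 = -30$)
$l^{2} = \left(-30\right)^{2} = 900$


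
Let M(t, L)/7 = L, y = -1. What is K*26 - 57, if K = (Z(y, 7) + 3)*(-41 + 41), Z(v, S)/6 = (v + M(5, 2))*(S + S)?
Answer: -57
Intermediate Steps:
M(t, L) = 7*L
Z(v, S) = 12*S*(14 + v) (Z(v, S) = 6*((v + 7*2)*(S + S)) = 6*((v + 14)*(2*S)) = 6*((14 + v)*(2*S)) = 6*(2*S*(14 + v)) = 12*S*(14 + v))
K = 0 (K = (12*7*(14 - 1) + 3)*(-41 + 41) = (12*7*13 + 3)*0 = (1092 + 3)*0 = 1095*0 = 0)
K*26 - 57 = 0*26 - 57 = 0 - 57 = -57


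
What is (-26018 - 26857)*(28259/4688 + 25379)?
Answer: -6292389956625/4688 ≈ -1.3422e+9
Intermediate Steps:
(-26018 - 26857)*(28259/4688 + 25379) = -52875*(28259*(1/4688) + 25379) = -52875*(28259/4688 + 25379) = -52875*119005011/4688 = -6292389956625/4688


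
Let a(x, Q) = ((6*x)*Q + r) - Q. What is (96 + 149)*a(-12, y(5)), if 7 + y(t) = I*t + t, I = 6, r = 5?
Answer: -499555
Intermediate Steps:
y(t) = -7 + 7*t (y(t) = -7 + (6*t + t) = -7 + 7*t)
a(x, Q) = 5 - Q + 6*Q*x (a(x, Q) = ((6*x)*Q + 5) - Q = (6*Q*x + 5) - Q = (5 + 6*Q*x) - Q = 5 - Q + 6*Q*x)
(96 + 149)*a(-12, y(5)) = (96 + 149)*(5 - (-7 + 7*5) + 6*(-7 + 7*5)*(-12)) = 245*(5 - (-7 + 35) + 6*(-7 + 35)*(-12)) = 245*(5 - 1*28 + 6*28*(-12)) = 245*(5 - 28 - 2016) = 245*(-2039) = -499555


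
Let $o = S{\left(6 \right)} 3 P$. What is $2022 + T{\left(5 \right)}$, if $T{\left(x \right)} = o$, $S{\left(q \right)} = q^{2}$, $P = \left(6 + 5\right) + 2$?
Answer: $3426$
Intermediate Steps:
$P = 13$ ($P = 11 + 2 = 13$)
$o = 1404$ ($o = 6^{2} \cdot 3 \cdot 13 = 36 \cdot 3 \cdot 13 = 108 \cdot 13 = 1404$)
$T{\left(x \right)} = 1404$
$2022 + T{\left(5 \right)} = 2022 + 1404 = 3426$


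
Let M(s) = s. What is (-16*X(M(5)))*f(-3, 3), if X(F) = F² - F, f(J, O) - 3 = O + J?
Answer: -960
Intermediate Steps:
f(J, O) = 3 + J + O (f(J, O) = 3 + (O + J) = 3 + (J + O) = 3 + J + O)
(-16*X(M(5)))*f(-3, 3) = (-80*(-1 + 5))*(3 - 3 + 3) = -80*4*3 = -16*20*3 = -320*3 = -960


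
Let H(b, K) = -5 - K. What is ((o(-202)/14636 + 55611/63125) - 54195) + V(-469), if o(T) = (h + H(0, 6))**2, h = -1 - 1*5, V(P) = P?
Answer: -50503100774279/923897500 ≈ -54663.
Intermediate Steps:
h = -6 (h = -1 - 5 = -6)
o(T) = 289 (o(T) = (-6 + (-5 - 1*6))**2 = (-6 + (-5 - 6))**2 = (-6 - 11)**2 = (-17)**2 = 289)
((o(-202)/14636 + 55611/63125) - 54195) + V(-469) = ((289/14636 + 55611/63125) - 54195) - 469 = (832165721/923897500 - 54195) - 469 = -50069792846779/923897500 - 469 = -50503100774279/923897500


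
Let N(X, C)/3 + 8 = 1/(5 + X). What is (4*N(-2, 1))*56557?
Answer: -5203244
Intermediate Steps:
N(X, C) = -24 + 3/(5 + X)
(4*N(-2, 1))*56557 = (4*(3*(-39 - 8*(-2))/(5 - 2)))*56557 = (4*(3*(-39 + 16)/3))*56557 = (4*(3*(⅓)*(-23)))*56557 = (4*(-23))*56557 = -92*56557 = -5203244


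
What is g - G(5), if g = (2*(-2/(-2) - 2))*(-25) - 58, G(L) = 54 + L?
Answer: -67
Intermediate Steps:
g = -8 (g = (2*(-2*(-½) - 2))*(-25) - 58 = (2*(1 - 2))*(-25) - 58 = (2*(-1))*(-25) - 58 = -2*(-25) - 58 = 50 - 58 = -8)
g - G(5) = -8 - (54 + 5) = -8 - 1*59 = -8 - 59 = -67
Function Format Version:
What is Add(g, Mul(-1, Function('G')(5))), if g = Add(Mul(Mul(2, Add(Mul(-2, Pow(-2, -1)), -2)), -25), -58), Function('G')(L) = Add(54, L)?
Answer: -67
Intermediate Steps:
g = -8 (g = Add(Mul(Mul(2, Add(Mul(-2, Rational(-1, 2)), -2)), -25), -58) = Add(Mul(Mul(2, Add(1, -2)), -25), -58) = Add(Mul(Mul(2, -1), -25), -58) = Add(Mul(-2, -25), -58) = Add(50, -58) = -8)
Add(g, Mul(-1, Function('G')(5))) = Add(-8, Mul(-1, Add(54, 5))) = Add(-8, Mul(-1, 59)) = Add(-8, -59) = -67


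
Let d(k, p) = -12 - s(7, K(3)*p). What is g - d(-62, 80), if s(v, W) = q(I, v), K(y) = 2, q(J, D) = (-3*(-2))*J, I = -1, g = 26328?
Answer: 26334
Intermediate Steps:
q(J, D) = 6*J
s(v, W) = -6 (s(v, W) = 6*(-1) = -6)
d(k, p) = -6 (d(k, p) = -12 - 1*(-6) = -12 + 6 = -6)
g - d(-62, 80) = 26328 - 1*(-6) = 26328 + 6 = 26334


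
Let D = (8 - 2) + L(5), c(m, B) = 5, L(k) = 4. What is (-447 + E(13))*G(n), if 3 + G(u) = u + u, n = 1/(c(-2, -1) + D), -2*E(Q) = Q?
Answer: 39001/30 ≈ 1300.0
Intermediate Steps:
D = 10 (D = (8 - 2) + 4 = 6 + 4 = 10)
E(Q) = -Q/2
n = 1/15 (n = 1/(5 + 10) = 1/15 ≈ 0.066667)
G(u) = -3 + 2*u (G(u) = -3 + (u + u) = -3 + 2*u)
(-447 + E(13))*G(n) = (-447 - 1/2*13)*(-3 + 2*(1/15)) = (-447 - 13/2)*(-3 + 2/15) = -907/2*(-43/15) = 39001/30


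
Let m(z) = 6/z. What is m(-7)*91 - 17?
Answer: -95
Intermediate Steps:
m(-7)*91 - 17 = (6/(-7))*91 - 17 = (6*(-1/7))*91 - 17 = -6/7*91 - 17 = -78 - 17 = -95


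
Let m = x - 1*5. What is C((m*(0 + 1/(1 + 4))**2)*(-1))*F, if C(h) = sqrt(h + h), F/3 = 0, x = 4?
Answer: 0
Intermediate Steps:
m = -1 (m = 4 - 1*5 = 4 - 5 = -1)
F = 0 (F = 3*0 = 0)
C(h) = sqrt(2)*sqrt(h) (C(h) = sqrt(2*h) = sqrt(2)*sqrt(h))
C((m*(0 + 1/(1 + 4))**2)*(-1))*F = (sqrt(2)*sqrt(-(0 + 1/(1 + 4))**2*(-1)))*0 = (sqrt(2)*sqrt(-(0 + 1/5)**2*(-1)))*0 = (sqrt(2)*sqrt(-(1/5)**2*(-1)))*0 = (sqrt(2)*sqrt(-1*1/25*(-1)))*0 = (sqrt(2)*sqrt(-1/25*(-1)))*0 = (sqrt(2)*sqrt(1/25))*0 = (sqrt(2)*(1/5))*0 = (sqrt(2)/5)*0 = 0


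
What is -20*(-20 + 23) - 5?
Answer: -65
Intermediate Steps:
-20*(-20 + 23) - 5 = -20*3 - 5 = -60 - 5 = -65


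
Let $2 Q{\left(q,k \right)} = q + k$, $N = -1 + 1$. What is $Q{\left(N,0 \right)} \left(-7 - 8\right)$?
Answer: $0$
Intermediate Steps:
$N = 0$
$Q{\left(q,k \right)} = \frac{k}{2} + \frac{q}{2}$ ($Q{\left(q,k \right)} = \frac{q + k}{2} = \frac{k + q}{2} = \frac{k}{2} + \frac{q}{2}$)
$Q{\left(N,0 \right)} \left(-7 - 8\right) = \left(\frac{1}{2} \cdot 0 + \frac{1}{2} \cdot 0\right) \left(-7 - 8\right) = \left(0 + 0\right) \left(-15\right) = 0 \left(-15\right) = 0$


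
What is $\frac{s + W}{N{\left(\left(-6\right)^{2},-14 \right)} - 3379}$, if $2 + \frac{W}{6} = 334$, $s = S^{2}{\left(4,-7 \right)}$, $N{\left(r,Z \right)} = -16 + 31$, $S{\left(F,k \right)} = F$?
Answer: $- \frac{502}{841} \approx -0.59691$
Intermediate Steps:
$N{\left(r,Z \right)} = 15$
$s = 16$ ($s = 4^{2} = 16$)
$W = 1992$ ($W = -12 + 6 \cdot 334 = -12 + 2004 = 1992$)
$\frac{s + W}{N{\left(\left(-6\right)^{2},-14 \right)} - 3379} = \frac{16 + 1992}{15 - 3379} = \frac{2008}{-3364} = 2008 \left(- \frac{1}{3364}\right) = - \frac{502}{841}$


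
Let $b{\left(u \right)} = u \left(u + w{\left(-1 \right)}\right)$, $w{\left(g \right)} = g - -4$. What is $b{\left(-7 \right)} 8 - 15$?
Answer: $209$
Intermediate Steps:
$w{\left(g \right)} = 4 + g$ ($w{\left(g \right)} = g + 4 = 4 + g$)
$b{\left(u \right)} = u \left(3 + u\right)$ ($b{\left(u \right)} = u \left(u + \left(4 - 1\right)\right) = u \left(u + 3\right) = u \left(3 + u\right)$)
$b{\left(-7 \right)} 8 - 15 = - 7 \left(3 - 7\right) 8 - 15 = \left(-7\right) \left(-4\right) 8 - 15 = 28 \cdot 8 - 15 = 224 - 15 = 209$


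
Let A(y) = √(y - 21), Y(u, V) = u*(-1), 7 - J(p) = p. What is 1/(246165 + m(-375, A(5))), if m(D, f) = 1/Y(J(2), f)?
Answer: 5/1230824 ≈ 4.0623e-6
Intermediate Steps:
J(p) = 7 - p
Y(u, V) = -u
A(y) = √(-21 + y)
m(D, f) = -⅕ (m(D, f) = 1/(-(7 - 1*2)) = 1/(-(7 - 2)) = 1/(-1*5) = 1/(-5) = -⅕)
1/(246165 + m(-375, A(5))) = 1/(246165 - ⅕) = 1/(1230824/5) = 5/1230824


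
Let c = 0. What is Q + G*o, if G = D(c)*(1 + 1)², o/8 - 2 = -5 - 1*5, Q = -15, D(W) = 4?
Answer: -1039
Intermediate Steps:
o = -64 (o = 16 + 8*(-5 - 1*5) = 16 + 8*(-5 - 5) = 16 + 8*(-10) = 16 - 80 = -64)
G = 16 (G = 4*(1 + 1)² = 4*2² = 4*4 = 16)
Q + G*o = -15 + 16*(-64) = -15 - 1024 = -1039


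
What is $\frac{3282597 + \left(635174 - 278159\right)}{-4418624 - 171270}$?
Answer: $- \frac{1819806}{2294947} \approx -0.79296$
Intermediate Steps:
$\frac{3282597 + \left(635174 - 278159\right)}{-4418624 - 171270} = \frac{3282597 + \left(635174 - 278159\right)}{-4589894} = \left(3282597 + 357015\right) \left(- \frac{1}{4589894}\right) = 3639612 \left(- \frac{1}{4589894}\right) = - \frac{1819806}{2294947}$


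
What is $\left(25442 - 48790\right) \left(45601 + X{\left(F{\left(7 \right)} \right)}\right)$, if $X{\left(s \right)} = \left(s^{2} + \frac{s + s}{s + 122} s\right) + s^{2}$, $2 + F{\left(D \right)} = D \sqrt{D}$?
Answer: $- \frac{15196158780972}{14057} + \frac{18649681960 \sqrt{7}}{14057} \approx -1.0775 \cdot 10^{9}$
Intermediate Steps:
$F{\left(D \right)} = -2 + D^{\frac{3}{2}}$ ($F{\left(D \right)} = -2 + D \sqrt{D} = -2 + D^{\frac{3}{2}}$)
$X{\left(s \right)} = 2 s^{2} + \frac{2 s^{2}}{122 + s}$ ($X{\left(s \right)} = \left(s^{2} + \frac{2 s}{122 + s} s\right) + s^{2} = \left(s^{2} + \frac{2 s^{2}}{122 + s}\right) + s^{2} = 2 s^{2} + \frac{2 s^{2}}{122 + s}$)
$\left(25442 - 48790\right) \left(45601 + X{\left(F{\left(7 \right)} \right)}\right) = \left(25442 - 48790\right) \left(45601 + \frac{2 \left(-2 + 7^{\frac{3}{2}}\right)^{2} \left(123 - \left(2 - 7^{\frac{3}{2}}\right)\right)}{122 - \left(2 - 7^{\frac{3}{2}}\right)}\right) = - 23348 \left(45601 + \frac{2 \left(-2 + 7 \sqrt{7}\right)^{2} \left(123 - \left(2 - 7 \sqrt{7}\right)\right)}{122 - \left(2 - 7 \sqrt{7}\right)}\right) = - 23348 \left(45601 + \frac{2 \left(-2 + 7 \sqrt{7}\right)^{2} \left(121 + 7 \sqrt{7}\right)}{120 + 7 \sqrt{7}}\right) = -1064692148 - \frac{46696 \left(-2 + 7 \sqrt{7}\right)^{2} \left(121 + 7 \sqrt{7}\right)}{120 + 7 \sqrt{7}}$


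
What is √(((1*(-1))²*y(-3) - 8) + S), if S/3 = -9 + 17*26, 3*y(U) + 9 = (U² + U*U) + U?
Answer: √1293 ≈ 35.958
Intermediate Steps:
y(U) = -3 + U/3 + 2*U²/3 (y(U) = -3 + ((U² + U*U) + U)/3 = -3 + ((U² + U²) + U)/3 = -3 + (2*U² + U)/3 = -3 + (U + 2*U²)/3 = -3 + (U/3 + 2*U²/3) = -3 + U/3 + 2*U²/3)
S = 1299 (S = 3*(-9 + 17*26) = 3*(-9 + 442) = 3*433 = 1299)
√(((1*(-1))²*y(-3) - 8) + S) = √(((1*(-1))²*(-3 + (⅓)*(-3) + (⅔)*(-3)²) - 8) + 1299) = √(((-1)²*(-3 - 1 + (⅔)*9) - 8) + 1299) = √((1*(-3 - 1 + 6) - 8) + 1299) = √((1*2 - 8) + 1299) = √((2 - 8) + 1299) = √(-6 + 1299) = √1293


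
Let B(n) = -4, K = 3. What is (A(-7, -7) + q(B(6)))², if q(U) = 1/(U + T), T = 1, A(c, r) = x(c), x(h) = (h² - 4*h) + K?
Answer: 57121/9 ≈ 6346.8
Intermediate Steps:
x(h) = 3 + h² - 4*h (x(h) = (h² - 4*h) + 3 = 3 + h² - 4*h)
A(c, r) = 3 + c² - 4*c
q(U) = 1/(1 + U) (q(U) = 1/(U + 1) = 1/(1 + U))
(A(-7, -7) + q(B(6)))² = ((3 + (-7)² - 4*(-7)) + 1/(1 - 4))² = ((3 + 49 + 28) + 1/(-3))² = (80 - ⅓)² = (239/3)² = 57121/9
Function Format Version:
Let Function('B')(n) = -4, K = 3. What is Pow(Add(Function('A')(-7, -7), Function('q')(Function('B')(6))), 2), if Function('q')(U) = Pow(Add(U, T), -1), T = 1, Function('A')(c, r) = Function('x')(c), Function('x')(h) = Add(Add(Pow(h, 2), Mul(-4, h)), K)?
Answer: Rational(57121, 9) ≈ 6346.8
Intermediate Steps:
Function('x')(h) = Add(3, Pow(h, 2), Mul(-4, h)) (Function('x')(h) = Add(Add(Pow(h, 2), Mul(-4, h)), 3) = Add(3, Pow(h, 2), Mul(-4, h)))
Function('A')(c, r) = Add(3, Pow(c, 2), Mul(-4, c))
Function('q')(U) = Pow(Add(1, U), -1) (Function('q')(U) = Pow(Add(U, 1), -1) = Pow(Add(1, U), -1))
Pow(Add(Function('A')(-7, -7), Function('q')(Function('B')(6))), 2) = Pow(Add(Add(3, Pow(-7, 2), Mul(-4, -7)), Pow(Add(1, -4), -1)), 2) = Pow(Add(Add(3, 49, 28), Pow(-3, -1)), 2) = Pow(Add(80, Rational(-1, 3)), 2) = Pow(Rational(239, 3), 2) = Rational(57121, 9)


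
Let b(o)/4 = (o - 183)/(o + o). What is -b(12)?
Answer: 57/2 ≈ 28.500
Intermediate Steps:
b(o) = 2*(-183 + o)/o (b(o) = 4*((o - 183)/(o + o)) = 4*((-183 + o)/((2*o))) = 4*((-183 + o)*(1/(2*o))) = 4*((-183 + o)/(2*o)) = 2*(-183 + o)/o)
-b(12) = -(2 - 366/12) = -(2 - 366*1/12) = -(2 - 61/2) = -1*(-57/2) = 57/2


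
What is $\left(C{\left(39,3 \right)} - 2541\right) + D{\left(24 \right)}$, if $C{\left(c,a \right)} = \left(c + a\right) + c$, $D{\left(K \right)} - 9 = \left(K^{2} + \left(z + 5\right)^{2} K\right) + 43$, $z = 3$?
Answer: $-296$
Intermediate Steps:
$D{\left(K \right)} = 52 + K^{2} + 64 K$ ($D{\left(K \right)} = 9 + \left(\left(K^{2} + \left(3 + 5\right)^{2} K\right) + 43\right) = 9 + \left(\left(K^{2} + 8^{2} K\right) + 43\right) = 9 + \left(\left(K^{2} + 64 K\right) + 43\right) = 9 + \left(43 + K^{2} + 64 K\right) = 52 + K^{2} + 64 K$)
$C{\left(c,a \right)} = a + 2 c$ ($C{\left(c,a \right)} = \left(a + c\right) + c = a + 2 c$)
$\left(C{\left(39,3 \right)} - 2541\right) + D{\left(24 \right)} = \left(\left(3 + 2 \cdot 39\right) - 2541\right) + \left(52 + 24^{2} + 64 \cdot 24\right) = \left(\left(3 + 78\right) - 2541\right) + \left(52 + 576 + 1536\right) = \left(81 - 2541\right) + 2164 = -2460 + 2164 = -296$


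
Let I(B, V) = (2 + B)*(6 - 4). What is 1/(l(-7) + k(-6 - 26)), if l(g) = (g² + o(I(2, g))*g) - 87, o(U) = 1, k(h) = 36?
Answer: -⅑ ≈ -0.11111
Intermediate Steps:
I(B, V) = 4 + 2*B (I(B, V) = (2 + B)*2 = 4 + 2*B)
l(g) = -87 + g + g² (l(g) = (g² + 1*g) - 87 = (g² + g) - 87 = (g + g²) - 87 = -87 + g + g²)
1/(l(-7) + k(-6 - 26)) = 1/((-87 - 7 + (-7)²) + 36) = 1/((-87 - 7 + 49) + 36) = 1/(-45 + 36) = 1/(-9) = -⅑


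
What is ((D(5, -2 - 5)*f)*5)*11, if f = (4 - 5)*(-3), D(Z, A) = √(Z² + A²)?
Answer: 165*√74 ≈ 1419.4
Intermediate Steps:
D(Z, A) = √(A² + Z²)
f = 3 (f = -1*(-3) = 3)
((D(5, -2 - 5)*f)*5)*11 = ((√((-2 - 5)² + 5²)*3)*5)*11 = ((√((-7)² + 25)*3)*5)*11 = ((√(49 + 25)*3)*5)*11 = ((√74*3)*5)*11 = ((3*√74)*5)*11 = (15*√74)*11 = 165*√74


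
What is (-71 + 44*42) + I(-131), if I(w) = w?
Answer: 1646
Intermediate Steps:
(-71 + 44*42) + I(-131) = (-71 + 44*42) - 131 = (-71 + 1848) - 131 = 1777 - 131 = 1646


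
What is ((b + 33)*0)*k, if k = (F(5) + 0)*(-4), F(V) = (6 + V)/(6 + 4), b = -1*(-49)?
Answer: 0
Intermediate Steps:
b = 49
F(V) = ⅗ + V/10 (F(V) = (6 + V)/10 = (6 + V)*(⅒) = ⅗ + V/10)
k = -22/5 (k = ((⅗ + (⅒)*5) + 0)*(-4) = ((⅗ + ½) + 0)*(-4) = (11/10 + 0)*(-4) = (11/10)*(-4) = -22/5 ≈ -4.4000)
((b + 33)*0)*k = ((49 + 33)*0)*(-22/5) = (82*0)*(-22/5) = 0*(-22/5) = 0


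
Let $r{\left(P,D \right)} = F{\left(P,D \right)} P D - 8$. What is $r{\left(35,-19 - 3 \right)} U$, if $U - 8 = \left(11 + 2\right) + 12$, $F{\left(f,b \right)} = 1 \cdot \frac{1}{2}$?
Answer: $-12969$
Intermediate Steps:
$F{\left(f,b \right)} = \frac{1}{2}$ ($F{\left(f,b \right)} = 1 \cdot \frac{1}{2} = \frac{1}{2}$)
$r{\left(P,D \right)} = -8 + \frac{D P}{2}$ ($r{\left(P,D \right)} = \frac{P}{2} D - 8 = \frac{D P}{2} - 8 = -8 + \frac{D P}{2}$)
$U = 33$ ($U = 8 + \left(\left(11 + 2\right) + 12\right) = 8 + \left(13 + 12\right) = 8 + 25 = 33$)
$r{\left(35,-19 - 3 \right)} U = \left(-8 + \frac{1}{2} \left(-19 - 3\right) 35\right) 33 = \left(-8 + \frac{1}{2} \left(-22\right) 35\right) 33 = \left(-8 - 385\right) 33 = \left(-393\right) 33 = -12969$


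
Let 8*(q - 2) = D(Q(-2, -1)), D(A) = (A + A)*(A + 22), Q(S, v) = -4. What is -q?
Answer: 16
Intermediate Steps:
D(A) = 2*A*(22 + A) (D(A) = (2*A)*(22 + A) = 2*A*(22 + A))
q = -16 (q = 2 + (2*(-4)*(22 - 4))/8 = 2 + (2*(-4)*18)/8 = 2 + (⅛)*(-144) = 2 - 18 = -16)
-q = -1*(-16) = 16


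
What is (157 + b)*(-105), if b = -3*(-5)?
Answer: -18060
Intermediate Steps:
b = 15
(157 + b)*(-105) = (157 + 15)*(-105) = 172*(-105) = -18060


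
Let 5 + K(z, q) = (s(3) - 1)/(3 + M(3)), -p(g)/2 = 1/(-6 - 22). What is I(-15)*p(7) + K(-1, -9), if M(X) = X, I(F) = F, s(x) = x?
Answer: -241/42 ≈ -5.7381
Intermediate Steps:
p(g) = 1/14 (p(g) = -2/(-6 - 22) = -2/(-28) = -2*(-1/28) = 1/14)
K(z, q) = -14/3 (K(z, q) = -5 + (3 - 1)/(3 + 3) = -5 + 2/6 = -5 + 2*(1/6) = -5 + 1/3 = -14/3)
I(-15)*p(7) + K(-1, -9) = -15*1/14 - 14/3 = -15/14 - 14/3 = -241/42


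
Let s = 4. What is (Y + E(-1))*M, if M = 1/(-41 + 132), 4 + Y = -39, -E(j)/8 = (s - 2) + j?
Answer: -51/91 ≈ -0.56044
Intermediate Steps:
E(j) = -16 - 8*j (E(j) = -8*((4 - 2) + j) = -8*(2 + j) = -16 - 8*j)
Y = -43 (Y = -4 - 39 = -43)
M = 1/91 ≈ 0.010989
(Y + E(-1))*M = (-43 + (-16 - 8*(-1)))*(1/91) = (-43 + (-16 + 8))*(1/91) = (-43 - 8)*(1/91) = -51*1/91 = -51/91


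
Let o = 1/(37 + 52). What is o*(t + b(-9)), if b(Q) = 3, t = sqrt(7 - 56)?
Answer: 3/89 + 7*I/89 ≈ 0.033708 + 0.078652*I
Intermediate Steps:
t = 7*I (t = sqrt(-49) = 7*I ≈ 7.0*I)
o = 1/89 ≈ 0.011236
o*(t + b(-9)) = (7*I + 3)/89 = (3 + 7*I)/89 = 3/89 + 7*I/89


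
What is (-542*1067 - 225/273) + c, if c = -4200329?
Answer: -434856588/91 ≈ -4.7786e+6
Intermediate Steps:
(-542*1067 - 225/273) + c = (-542*1067 - 225/273) - 4200329 = (-578314 - 225*1/273) - 4200329 = (-578314 - 75/91) - 4200329 = -52626649/91 - 4200329 = -434856588/91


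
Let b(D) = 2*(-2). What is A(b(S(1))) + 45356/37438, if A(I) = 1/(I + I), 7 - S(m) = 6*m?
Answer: 162705/149752 ≈ 1.0865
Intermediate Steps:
S(m) = 7 - 6*m
b(D) = -4
A(I) = 1/(2*I)
A(b(S(1))) + 45356/37438 = (1/2)/(-4) + 45356/37438 = (1/2)*(-1/4) + 45356*(1/37438) = -1/8 + 22678/18719 = 162705/149752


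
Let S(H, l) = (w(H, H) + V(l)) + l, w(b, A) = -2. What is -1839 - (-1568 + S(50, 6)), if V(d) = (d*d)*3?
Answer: -383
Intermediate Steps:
V(d) = 3*d**2 (V(d) = d**2*3 = 3*d**2)
S(H, l) = -2 + l + 3*l**2 (S(H, l) = (-2 + 3*l**2) + l = -2 + l + 3*l**2)
-1839 - (-1568 + S(50, 6)) = -1839 - (-1568 + (-2 + 6 + 3*6**2)) = -1839 - (-1568 + (-2 + 6 + 3*36)) = -1839 - (-1568 + (-2 + 6 + 108)) = -1839 - (-1568 + 112) = -1839 - 1*(-1456) = -1839 + 1456 = -383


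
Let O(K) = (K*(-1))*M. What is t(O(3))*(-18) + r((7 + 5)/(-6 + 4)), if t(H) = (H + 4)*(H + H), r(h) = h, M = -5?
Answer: -10266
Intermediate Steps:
O(K) = 5*K (O(K) = (K*(-1))*(-5) = -K*(-5) = 5*K)
t(H) = 2*H*(4 + H) (t(H) = (4 + H)*(2*H) = 2*H*(4 + H))
t(O(3))*(-18) + r((7 + 5)/(-6 + 4)) = (2*(5*3)*(4 + 5*3))*(-18) + (7 + 5)/(-6 + 4) = (2*15*(4 + 15))*(-18) + 12/(-2) = (2*15*19)*(-18) + 12*(-½) = 570*(-18) - 6 = -10260 - 6 = -10266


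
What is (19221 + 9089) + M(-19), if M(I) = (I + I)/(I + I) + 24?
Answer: 28335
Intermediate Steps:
M(I) = 25 (M(I) = (2*I)/((2*I)) + 24 = (2*I)*(1/(2*I)) + 24 = 1 + 24 = 25)
(19221 + 9089) + M(-19) = (19221 + 9089) + 25 = 28310 + 25 = 28335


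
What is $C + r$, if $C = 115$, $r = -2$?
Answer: $113$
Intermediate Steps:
$C + r = 115 - 2 = 113$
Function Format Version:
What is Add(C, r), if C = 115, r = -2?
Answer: 113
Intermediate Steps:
Add(C, r) = Add(115, -2) = 113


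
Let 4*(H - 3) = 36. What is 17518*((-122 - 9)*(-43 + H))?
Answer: 71140598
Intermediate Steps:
H = 12 (H = 3 + (¼)*36 = 3 + 9 = 12)
17518*((-122 - 9)*(-43 + H)) = 17518*((-122 - 9)*(-43 + 12)) = 17518*(-131*(-31)) = 17518*4061 = 71140598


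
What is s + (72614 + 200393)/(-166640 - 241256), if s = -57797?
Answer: -23575438119/407896 ≈ -57798.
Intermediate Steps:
s + (72614 + 200393)/(-166640 - 241256) = -57797 + (72614 + 200393)/(-166640 - 241256) = -57797 + 273007/(-407896) = -57797 + 273007*(-1/407896) = -57797 - 273007/407896 = -23575438119/407896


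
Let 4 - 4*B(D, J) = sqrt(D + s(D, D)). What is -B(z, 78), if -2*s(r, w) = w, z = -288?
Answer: -1 + 3*I ≈ -1.0 + 3.0*I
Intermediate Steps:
s(r, w) = -w/2
B(D, J) = 1 - sqrt(2)*sqrt(D)/8 (B(D, J) = 1 - sqrt(D - D/2)/4 = 1 - sqrt(2)*sqrt(D)/2/4 = 1 - sqrt(2)*sqrt(D)/8)
-B(z, 78) = -(1 - sqrt(2)*sqrt(-288)/8) = -(1 - sqrt(2)*12*I*sqrt(2)/8) = -(1 - 3*I) = -1 + 3*I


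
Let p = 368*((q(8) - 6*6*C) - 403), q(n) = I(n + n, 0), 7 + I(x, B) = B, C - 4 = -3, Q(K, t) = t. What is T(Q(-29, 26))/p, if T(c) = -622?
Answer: 311/82064 ≈ 0.0037897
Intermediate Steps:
C = 1 (C = 4 - 3 = 1)
I(x, B) = -7 + B
q(n) = -7 (q(n) = -7 + 0 = -7)
p = -164128 (p = 368*((-7 - 6*6) - 403) = 368*((-7 - 36) - 403) = 368*(-43 - 403) = 368*(-446) = -164128)
T(Q(-29, 26))/p = -622/(-164128) = -622*(-1/164128) = 311/82064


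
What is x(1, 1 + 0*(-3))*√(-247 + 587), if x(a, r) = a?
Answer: 2*√85 ≈ 18.439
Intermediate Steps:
x(1, 1 + 0*(-3))*√(-247 + 587) = 1*√(-247 + 587) = 1*√340 = 1*(2*√85) = 2*√85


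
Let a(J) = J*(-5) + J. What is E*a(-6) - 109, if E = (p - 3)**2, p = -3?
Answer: 755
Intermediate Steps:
a(J) = -4*J (a(J) = -5*J + J = -4*J)
E = 36 (E = (-3 - 3)**2 = (-6)**2 = 36)
E*a(-6) - 109 = 36*(-4*(-6)) - 109 = 36*24 - 109 = 864 - 109 = 755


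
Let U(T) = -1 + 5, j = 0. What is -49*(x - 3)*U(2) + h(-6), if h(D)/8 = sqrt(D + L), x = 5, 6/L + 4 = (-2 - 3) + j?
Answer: -392 + 16*I*sqrt(15)/3 ≈ -392.0 + 20.656*I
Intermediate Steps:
L = -2/3 (L = 6/(-4 + ((-2 - 3) + 0)) = 6/(-4 + (-5 + 0)) = 6/(-4 - 5) = 6/(-9) = 6*(-1/9) = -2/3 ≈ -0.66667)
h(D) = 8*sqrt(-2/3 + D) (h(D) = 8*sqrt(D - 2/3) = 8*sqrt(-2/3 + D))
U(T) = 4
-49*(x - 3)*U(2) + h(-6) = -49*(5 - 3)*4 + 8*sqrt(-6 + 9*(-6))/3 = -98*4 + 8*sqrt(-6 - 54)/3 = -49*8 + 8*sqrt(-60)/3 = -392 + 8*(2*I*sqrt(15))/3 = -392 + 16*I*sqrt(15)/3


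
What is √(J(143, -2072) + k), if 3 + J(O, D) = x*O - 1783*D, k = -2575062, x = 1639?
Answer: 2*√338422 ≈ 1163.5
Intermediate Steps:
J(O, D) = -3 - 1783*D + 1639*O (J(O, D) = -3 + (1639*O - 1783*D) = -3 + (-1783*D + 1639*O) = -3 - 1783*D + 1639*O)
√(J(143, -2072) + k) = √((-3 - 1783*(-2072) + 1639*143) - 2575062) = √((-3 + 3694376 + 234377) - 2575062) = √(3928750 - 2575062) = √1353688 = 2*√338422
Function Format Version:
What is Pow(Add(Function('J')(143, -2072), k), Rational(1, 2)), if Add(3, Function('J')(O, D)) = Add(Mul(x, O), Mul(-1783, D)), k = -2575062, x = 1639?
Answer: Mul(2, Pow(338422, Rational(1, 2))) ≈ 1163.5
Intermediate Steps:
Function('J')(O, D) = Add(-3, Mul(-1783, D), Mul(1639, O)) (Function('J')(O, D) = Add(-3, Add(Mul(1639, O), Mul(-1783, D))) = Add(-3, Add(Mul(-1783, D), Mul(1639, O))) = Add(-3, Mul(-1783, D), Mul(1639, O)))
Pow(Add(Function('J')(143, -2072), k), Rational(1, 2)) = Pow(Add(Add(-3, Mul(-1783, -2072), Mul(1639, 143)), -2575062), Rational(1, 2)) = Pow(Add(Add(-3, 3694376, 234377), -2575062), Rational(1, 2)) = Pow(Add(3928750, -2575062), Rational(1, 2)) = Pow(1353688, Rational(1, 2)) = Mul(2, Pow(338422, Rational(1, 2)))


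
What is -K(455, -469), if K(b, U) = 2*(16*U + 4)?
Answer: 15000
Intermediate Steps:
K(b, U) = 8 + 32*U (K(b, U) = 2*(4 + 16*U) = 8 + 32*U)
-K(455, -469) = -(8 + 32*(-469)) = -(8 - 15008) = -1*(-15000) = 15000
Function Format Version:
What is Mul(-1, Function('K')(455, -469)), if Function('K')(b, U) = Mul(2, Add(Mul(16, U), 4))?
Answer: 15000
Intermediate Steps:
Function('K')(b, U) = Add(8, Mul(32, U)) (Function('K')(b, U) = Mul(2, Add(4, Mul(16, U))) = Add(8, Mul(32, U)))
Mul(-1, Function('K')(455, -469)) = Mul(-1, Add(8, Mul(32, -469))) = Mul(-1, Add(8, -15008)) = Mul(-1, -15000) = 15000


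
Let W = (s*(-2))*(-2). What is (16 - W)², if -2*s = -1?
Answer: 196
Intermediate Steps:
s = ½ (s = -½*(-1) = ½ ≈ 0.50000)
W = 2 (W = ((½)*(-2))*(-2) = -1*(-2) = 2)
(16 - W)² = (16 - 1*2)² = (16 - 2)² = 14² = 196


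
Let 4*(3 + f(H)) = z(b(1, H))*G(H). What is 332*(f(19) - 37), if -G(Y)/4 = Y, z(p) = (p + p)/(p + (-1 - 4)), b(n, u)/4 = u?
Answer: -1901696/71 ≈ -26784.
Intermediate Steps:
b(n, u) = 4*u
z(p) = 2*p/(-5 + p) (z(p) = (2*p)/(p - 5) = (2*p)/(-5 + p) = 2*p/(-5 + p))
G(Y) = -4*Y
f(H) = -3 - 8*H²/(-5 + 4*H) (f(H) = -3 + ((2*(4*H)/(-5 + 4*H))*(-4*H))/4 = -3 + ((8*H/(-5 + 4*H))*(-4*H))/4 = -3 + (-32*H²/(-5 + 4*H))/4 = -3 - 8*H²/(-5 + 4*H))
332*(f(19) - 37) = 332*((15 - 12*19 - 8*19²)/(-5 + 4*19) - 37) = 332*((15 - 228 - 8*361)/(-5 + 76) - 37) = 332*((15 - 228 - 2888)/71 - 37) = 332*((1/71)*(-3101) - 37) = 332*(-3101/71 - 37) = 332*(-5728/71) = -1901696/71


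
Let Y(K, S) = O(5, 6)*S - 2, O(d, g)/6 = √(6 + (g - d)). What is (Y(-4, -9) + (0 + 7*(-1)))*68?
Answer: -612 - 3672*√7 ≈ -10327.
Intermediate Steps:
O(d, g) = 6*√(6 + g - d) (O(d, g) = 6*√(6 + (g - d)) = 6*√(6 + g - d))
Y(K, S) = -2 + 6*S*√7 (Y(K, S) = (6*√(6 + 6 - 1*5))*S - 2 = (6*√(6 + 6 - 5))*S - 2 = (6*√7)*S - 2 = 6*S*√7 - 2 = -2 + 6*S*√7)
(Y(-4, -9) + (0 + 7*(-1)))*68 = ((-2 + 6*(-9)*√7) + (0 + 7*(-1)))*68 = ((-2 - 54*√7) + (0 - 7))*68 = ((-2 - 54*√7) - 7)*68 = (-9 - 54*√7)*68 = -612 - 3672*√7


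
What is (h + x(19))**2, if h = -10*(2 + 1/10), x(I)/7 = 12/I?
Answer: 99225/361 ≈ 274.86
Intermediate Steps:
x(I) = 84/I (x(I) = 7*(12/I) = 84/I)
h = -21 (h = -10*(2 + 1/10) = -10*21/10 = -21)
(h + x(19))**2 = (-21 + 84/19)**2 = (-315/19)**2 = 99225/361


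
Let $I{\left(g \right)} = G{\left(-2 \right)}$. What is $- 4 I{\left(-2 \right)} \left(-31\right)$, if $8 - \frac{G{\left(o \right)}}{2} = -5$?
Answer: $3224$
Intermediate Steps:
$G{\left(o \right)} = 26$ ($G{\left(o \right)} = 16 - -10 = 16 + 10 = 26$)
$I{\left(g \right)} = 26$
$- 4 I{\left(-2 \right)} \left(-31\right) = \left(-4\right) 26 \left(-31\right) = \left(-104\right) \left(-31\right) = 3224$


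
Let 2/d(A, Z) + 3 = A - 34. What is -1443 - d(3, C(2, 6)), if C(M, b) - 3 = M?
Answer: -24530/17 ≈ -1442.9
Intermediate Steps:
C(M, b) = 3 + M
d(A, Z) = 2/(-37 + A) (d(A, Z) = 2/(-3 + (A - 34)) = 2/(-3 + (-34 + A)) = 2/(-37 + A))
-1443 - d(3, C(2, 6)) = -1443 - 2/(-37 + 3) = -1443 - 2/(-34) = -1443 - 2*(-1)/34 = -1443 - 1*(-1/17) = -1443 + 1/17 = -24530/17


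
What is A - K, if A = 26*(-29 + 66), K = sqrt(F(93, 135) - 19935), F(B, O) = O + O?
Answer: 962 - 3*I*sqrt(2185) ≈ 962.0 - 140.23*I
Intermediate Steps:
F(B, O) = 2*O
K = 3*I*sqrt(2185) (K = sqrt(2*135 - 19935) = sqrt(270 - 19935) = sqrt(-19665) = 3*I*sqrt(2185) ≈ 140.23*I)
A = 962 (A = 26*37 = 962)
A - K = 962 - 3*I*sqrt(2185)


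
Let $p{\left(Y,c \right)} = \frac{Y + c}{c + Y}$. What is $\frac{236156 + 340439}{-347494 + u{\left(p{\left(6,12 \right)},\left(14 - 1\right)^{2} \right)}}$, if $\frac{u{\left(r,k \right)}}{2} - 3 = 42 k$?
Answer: $- \frac{576595}{333292} \approx -1.73$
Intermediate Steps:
$p{\left(Y,c \right)} = 1$ ($p{\left(Y,c \right)} = \frac{Y + c}{Y + c} = 1$)
$u{\left(r,k \right)} = 6 + 84 k$ ($u{\left(r,k \right)} = 6 + 2 \cdot 42 k = 6 + 84 k$)
$\frac{236156 + 340439}{-347494 + u{\left(p{\left(6,12 \right)},\left(14 - 1\right)^{2} \right)}} = \frac{236156 + 340439}{-347494 + \left(6 + 84 \left(14 - 1\right)^{2}\right)} = \frac{576595}{-347494 + \left(6 + 84 \cdot 13^{2}\right)} = \frac{576595}{-347494 + \left(6 + 84 \cdot 169\right)} = \frac{576595}{-347494 + \left(6 + 14196\right)} = \frac{576595}{-347494 + 14202} = \frac{576595}{-333292} = 576595 \left(- \frac{1}{333292}\right) = - \frac{576595}{333292}$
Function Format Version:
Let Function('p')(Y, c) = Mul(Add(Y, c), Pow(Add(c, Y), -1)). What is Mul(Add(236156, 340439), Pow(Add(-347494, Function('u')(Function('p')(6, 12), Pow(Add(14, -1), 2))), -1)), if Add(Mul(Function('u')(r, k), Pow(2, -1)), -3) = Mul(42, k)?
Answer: Rational(-576595, 333292) ≈ -1.7300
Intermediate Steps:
Function('p')(Y, c) = 1 (Function('p')(Y, c) = Mul(Add(Y, c), Pow(Add(Y, c), -1)) = 1)
Function('u')(r, k) = Add(6, Mul(84, k)) (Function('u')(r, k) = Add(6, Mul(2, Mul(42, k))) = Add(6, Mul(84, k)))
Mul(Add(236156, 340439), Pow(Add(-347494, Function('u')(Function('p')(6, 12), Pow(Add(14, -1), 2))), -1)) = Mul(Add(236156, 340439), Pow(Add(-347494, Add(6, Mul(84, Pow(Add(14, -1), 2)))), -1)) = Mul(576595, Pow(Add(-347494, Add(6, Mul(84, Pow(13, 2)))), -1)) = Mul(576595, Pow(Add(-347494, Add(6, Mul(84, 169))), -1)) = Mul(576595, Pow(Add(-347494, Add(6, 14196)), -1)) = Mul(576595, Pow(Add(-347494, 14202), -1)) = Mul(576595, Pow(-333292, -1)) = Mul(576595, Rational(-1, 333292)) = Rational(-576595, 333292)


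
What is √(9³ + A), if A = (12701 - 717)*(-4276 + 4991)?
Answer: √8569289 ≈ 2927.3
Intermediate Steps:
A = 8568560 (A = 11984*715 = 8568560)
√(9³ + A) = √(9³ + 8568560) = √(729 + 8568560) = √8569289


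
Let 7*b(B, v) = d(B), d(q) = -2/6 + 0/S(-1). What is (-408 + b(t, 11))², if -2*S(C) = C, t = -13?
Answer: 73427761/441 ≈ 1.6650e+5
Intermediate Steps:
S(C) = -C/2
d(q) = -⅓ (d(q) = -2/6 + 0/((-½*(-1))) = -2*⅙ + 0/(½) = -⅓ + 0*2 = -⅓ + 0 = -⅓)
b(B, v) = -1/21 (b(B, v) = (⅐)*(-⅓) = -1/21)
(-408 + b(t, 11))² = (-408 - 1/21)² = (-8569/21)² = 73427761/441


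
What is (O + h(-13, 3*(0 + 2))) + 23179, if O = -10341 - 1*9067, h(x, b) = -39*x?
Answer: 4278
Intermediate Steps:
O = -19408 (O = -10341 - 9067 = -19408)
(O + h(-13, 3*(0 + 2))) + 23179 = (-19408 - 39*(-13)) + 23179 = (-19408 + 507) + 23179 = -18901 + 23179 = 4278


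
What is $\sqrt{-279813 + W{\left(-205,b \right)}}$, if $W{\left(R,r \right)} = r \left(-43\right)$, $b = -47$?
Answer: $4 i \sqrt{17362} \approx 527.06 i$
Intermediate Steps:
$W{\left(R,r \right)} = - 43 r$
$\sqrt{-279813 + W{\left(-205,b \right)}} = \sqrt{-279813 - -2021} = \sqrt{-279813 + 2021} = \sqrt{-277792} = 4 i \sqrt{17362}$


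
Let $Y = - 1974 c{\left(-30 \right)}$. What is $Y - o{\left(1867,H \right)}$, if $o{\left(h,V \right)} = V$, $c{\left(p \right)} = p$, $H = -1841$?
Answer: $61061$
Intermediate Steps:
$Y = 59220$ ($Y = \left(-1974\right) \left(-30\right) = 59220$)
$Y - o{\left(1867,H \right)} = 59220 - -1841 = 59220 + 1841 = 61061$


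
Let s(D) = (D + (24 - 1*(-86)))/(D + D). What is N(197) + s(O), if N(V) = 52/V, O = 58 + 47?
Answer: 10655/8274 ≈ 1.2878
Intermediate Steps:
O = 105
s(D) = (110 + D)/(2*D) (s(D) = (D + (24 + 86))/((2*D)) = (D + 110)*(1/(2*D)) = (110 + D)*(1/(2*D)) = (110 + D)/(2*D))
N(197) + s(O) = 52/197 + (½)*(110 + 105)/105 = 52*(1/197) + (½)*(1/105)*215 = 52/197 + 43/42 = 10655/8274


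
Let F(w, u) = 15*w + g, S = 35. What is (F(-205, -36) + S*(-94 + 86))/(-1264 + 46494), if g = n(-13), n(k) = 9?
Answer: -1673/22615 ≈ -0.073977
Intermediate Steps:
g = 9
F(w, u) = 9 + 15*w (F(w, u) = 15*w + 9 = 9 + 15*w)
(F(-205, -36) + S*(-94 + 86))/(-1264 + 46494) = ((9 + 15*(-205)) + 35*(-94 + 86))/(-1264 + 46494) = ((9 - 3075) + 35*(-8))/45230 = (-3066 - 280)*(1/45230) = -3346*1/45230 = -1673/22615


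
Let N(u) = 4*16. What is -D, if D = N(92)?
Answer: -64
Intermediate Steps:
N(u) = 64
D = 64
-D = -1*64 = -64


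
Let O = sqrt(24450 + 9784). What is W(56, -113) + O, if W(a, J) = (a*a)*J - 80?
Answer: -354448 + sqrt(34234) ≈ -3.5426e+5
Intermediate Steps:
W(a, J) = -80 + J*a**2 (W(a, J) = a**2*J - 80 = J*a**2 - 80 = -80 + J*a**2)
O = sqrt(34234) ≈ 185.02
W(56, -113) + O = (-80 - 113*56**2) + sqrt(34234) = (-80 - 113*3136) + sqrt(34234) = (-80 - 354368) + sqrt(34234) = -354448 + sqrt(34234)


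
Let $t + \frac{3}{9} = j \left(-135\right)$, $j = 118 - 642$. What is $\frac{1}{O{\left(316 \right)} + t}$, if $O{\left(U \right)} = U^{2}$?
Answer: $\frac{3}{511787} \approx 5.8618 \cdot 10^{-6}$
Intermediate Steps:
$j = -524$ ($j = 118 - 642 = -524$)
$t = \frac{212219}{3}$ ($t = - \frac{1}{3} - -70740 = - \frac{1}{3} + 70740 = \frac{212219}{3} \approx 70740.0$)
$\frac{1}{O{\left(316 \right)} + t} = \frac{1}{316^{2} + \frac{212219}{3}} = \frac{1}{99856 + \frac{212219}{3}} = \frac{1}{\frac{511787}{3}} = \frac{3}{511787}$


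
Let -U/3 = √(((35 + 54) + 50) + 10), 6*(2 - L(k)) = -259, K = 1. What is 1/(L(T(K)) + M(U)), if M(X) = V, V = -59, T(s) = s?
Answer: -6/83 ≈ -0.072289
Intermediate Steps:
L(k) = 271/6 (L(k) = 2 - ⅙*(-259) = 2 + 259/6 = 271/6)
U = -3*√149 (U = -3*√(((35 + 54) + 50) + 10) = -3*√((89 + 50) + 10) = -3*√(139 + 10) = -3*√149 ≈ -36.620)
M(X) = -59
1/(L(T(K)) + M(U)) = 1/(271/6 - 59) = 1/(-83/6) = -6/83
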